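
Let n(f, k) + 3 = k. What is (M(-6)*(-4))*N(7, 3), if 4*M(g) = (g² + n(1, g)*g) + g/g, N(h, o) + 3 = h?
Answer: -364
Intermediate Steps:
n(f, k) = -3 + k
N(h, o) = -3 + h
M(g) = ¼ + g²/4 + g*(-3 + g)/4 (M(g) = ((g² + (-3 + g)*g) + g/g)/4 = ((g² + g*(-3 + g)) + 1)/4 = (1 + g² + g*(-3 + g))/4 = ¼ + g²/4 + g*(-3 + g)/4)
(M(-6)*(-4))*N(7, 3) = ((¼ + (¼)*(-6)² + (¼)*(-6)*(-3 - 6))*(-4))*(-3 + 7) = ((¼ + (¼)*36 + (¼)*(-6)*(-9))*(-4))*4 = ((¼ + 9 + 27/2)*(-4))*4 = ((91/4)*(-4))*4 = -91*4 = -364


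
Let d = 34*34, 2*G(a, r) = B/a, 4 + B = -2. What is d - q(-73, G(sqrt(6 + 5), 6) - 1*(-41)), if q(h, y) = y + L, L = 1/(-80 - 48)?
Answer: 142721/128 + 3*sqrt(11)/11 ≈ 1115.9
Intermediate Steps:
B = -6 (B = -4 - 2 = -6)
L = -1/128 (L = 1/(-128) = -1/128 ≈ -0.0078125)
G(a, r) = -3/a (G(a, r) = (-6/a)/2 = -3/a)
d = 1156
q(h, y) = -1/128 + y (q(h, y) = y - 1/128 = -1/128 + y)
d - q(-73, G(sqrt(6 + 5), 6) - 1*(-41)) = 1156 - (-1/128 + (-3/sqrt(6 + 5) - 1*(-41))) = 1156 - (-1/128 + (-3*sqrt(11)/11 + 41)) = 1156 - (-1/128 + (41 - 3*sqrt(11)/11)) = 1156 - (5247/128 - 3*sqrt(11)/11) = 1156 + (-5247/128 + 3*sqrt(11)/11) = 142721/128 + 3*sqrt(11)/11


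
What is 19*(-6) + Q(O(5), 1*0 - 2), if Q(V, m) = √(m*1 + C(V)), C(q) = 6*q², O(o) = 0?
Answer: -114 + I*√2 ≈ -114.0 + 1.4142*I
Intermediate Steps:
Q(V, m) = √(m + 6*V²) (Q(V, m) = √(m*1 + 6*V²) = √(m + 6*V²))
19*(-6) + Q(O(5), 1*0 - 2) = 19*(-6) + √((1*0 - 2) + 6*0²) = -114 + √((0 - 2) + 6*0) = -114 + √(-2 + 0) = -114 + √(-2) = -114 + I*√2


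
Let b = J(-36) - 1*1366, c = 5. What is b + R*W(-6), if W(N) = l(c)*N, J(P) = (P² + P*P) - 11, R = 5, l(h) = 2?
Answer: 1155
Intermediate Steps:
J(P) = -11 + 2*P² (J(P) = (P² + P²) - 11 = 2*P² - 11 = -11 + 2*P²)
W(N) = 2*N
b = 1215 (b = (-11 + 2*(-36)²) - 1*1366 = (-11 + 2*1296) - 1366 = (-11 + 2592) - 1366 = 2581 - 1366 = 1215)
b + R*W(-6) = 1215 + 5*(2*(-6)) = 1215 + 5*(-12) = 1215 - 60 = 1155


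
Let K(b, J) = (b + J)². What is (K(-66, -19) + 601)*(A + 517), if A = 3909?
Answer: 34637876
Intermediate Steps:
K(b, J) = (J + b)²
(K(-66, -19) + 601)*(A + 517) = ((-19 - 66)² + 601)*(3909 + 517) = ((-85)² + 601)*4426 = (7225 + 601)*4426 = 7826*4426 = 34637876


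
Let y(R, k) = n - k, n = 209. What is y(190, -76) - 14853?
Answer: -14568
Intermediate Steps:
y(R, k) = 209 - k
y(190, -76) - 14853 = (209 - 1*(-76)) - 14853 = (209 + 76) - 14853 = 285 - 14853 = -14568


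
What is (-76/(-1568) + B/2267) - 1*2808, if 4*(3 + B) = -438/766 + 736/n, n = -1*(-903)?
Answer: -123286600889471/43906222248 ≈ -2808.0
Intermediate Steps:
n = 903
B = -4066057/1383396 (B = -3 + (-438/766 + 736/903)/4 = -3 + (-438*1/766 + 736*(1/903))/4 = -3 + (-219/383 + 736/903)/4 = -3 + (1/4)*(84131/345849) = -3 + 84131/1383396 = -4066057/1383396 ≈ -2.9392)
(-76/(-1568) + B/2267) - 1*2808 = (-76/(-1568) - 4066057/1383396/2267) - 1*2808 = (-76*(-1/1568) - 4066057/1383396*1/2267) - 2808 = (19/392 - 4066057/3136158732) - 2808 = 2071182913/43906222248 - 2808 = -123286600889471/43906222248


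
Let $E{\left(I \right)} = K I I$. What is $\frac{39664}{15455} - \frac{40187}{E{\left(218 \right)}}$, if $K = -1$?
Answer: $\frac{2506082021}{734483420} \approx 3.412$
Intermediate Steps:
$E{\left(I \right)} = - I^{2}$ ($E{\left(I \right)} = - I I = - I^{2}$)
$\frac{39664}{15455} - \frac{40187}{E{\left(218 \right)}} = \frac{39664}{15455} - \frac{40187}{\left(-1\right) 218^{2}} = 39664 \cdot \frac{1}{15455} - \frac{40187}{\left(-1\right) 47524} = \frac{39664}{15455} - \frac{40187}{-47524} = \frac{39664}{15455} - - \frac{40187}{47524} = \frac{39664}{15455} + \frac{40187}{47524} = \frac{2506082021}{734483420}$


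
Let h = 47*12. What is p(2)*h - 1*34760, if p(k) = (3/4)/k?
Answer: -69097/2 ≈ -34549.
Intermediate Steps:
p(k) = 3/(4*k) (p(k) = (3*(¼))/k = 3/(4*k))
h = 564
p(2)*h - 1*34760 = ((¾)/2)*564 - 1*34760 = ((¾)*(½))*564 - 34760 = (3/8)*564 - 34760 = 423/2 - 34760 = -69097/2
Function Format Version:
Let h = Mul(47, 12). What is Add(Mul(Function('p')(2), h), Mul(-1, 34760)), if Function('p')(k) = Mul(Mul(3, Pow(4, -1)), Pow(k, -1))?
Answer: Rational(-69097, 2) ≈ -34549.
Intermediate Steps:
Function('p')(k) = Mul(Rational(3, 4), Pow(k, -1)) (Function('p')(k) = Mul(Mul(3, Rational(1, 4)), Pow(k, -1)) = Mul(Rational(3, 4), Pow(k, -1)))
h = 564
Add(Mul(Function('p')(2), h), Mul(-1, 34760)) = Add(Mul(Mul(Rational(3, 4), Pow(2, -1)), 564), Mul(-1, 34760)) = Add(Mul(Mul(Rational(3, 4), Rational(1, 2)), 564), -34760) = Add(Mul(Rational(3, 8), 564), -34760) = Add(Rational(423, 2), -34760) = Rational(-69097, 2)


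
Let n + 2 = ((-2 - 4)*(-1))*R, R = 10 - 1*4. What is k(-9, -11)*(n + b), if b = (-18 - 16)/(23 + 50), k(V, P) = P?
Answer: -26928/73 ≈ -368.88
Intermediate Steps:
R = 6 (R = 10 - 4 = 6)
n = 34 (n = -2 + ((-2 - 4)*(-1))*6 = -2 - 6*(-1)*6 = -2 + 6*6 = -2 + 36 = 34)
b = -34/73 ≈ -0.46575
k(-9, -11)*(n + b) = -11*(34 - 34/73) = -11*2448/73 = -26928/73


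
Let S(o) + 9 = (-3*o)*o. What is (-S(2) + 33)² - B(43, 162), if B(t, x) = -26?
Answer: 2942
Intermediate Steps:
S(o) = -9 - 3*o² (S(o) = -9 + (-3*o)*o = -9 - 3*o²)
(-S(2) + 33)² - B(43, 162) = (-(-9 - 3*2²) + 33)² - 1*(-26) = (-(-9 - 3*4) + 33)² + 26 = (-(-9 - 12) + 33)² + 26 = (-1*(-21) + 33)² + 26 = (21 + 33)² + 26 = 54² + 26 = 2916 + 26 = 2942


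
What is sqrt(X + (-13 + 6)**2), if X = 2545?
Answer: sqrt(2594) ≈ 50.931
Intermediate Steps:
sqrt(X + (-13 + 6)**2) = sqrt(2545 + (-13 + 6)**2) = sqrt(2545 + (-7)**2) = sqrt(2545 + 49) = sqrt(2594)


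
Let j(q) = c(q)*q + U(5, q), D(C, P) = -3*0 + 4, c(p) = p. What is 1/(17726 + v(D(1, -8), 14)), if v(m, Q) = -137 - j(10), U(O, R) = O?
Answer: 1/17484 ≈ 5.7195e-5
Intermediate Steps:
D(C, P) = 4 (D(C, P) = 0 + 4 = 4)
j(q) = 5 + q² (j(q) = q*q + 5 = q² + 5 = 5 + q²)
v(m, Q) = -242 (v(m, Q) = -137 - (5 + 10²) = -137 - (5 + 100) = -137 - 1*105 = -137 - 105 = -242)
1/(17726 + v(D(1, -8), 14)) = 1/(17726 - 242) = 1/17484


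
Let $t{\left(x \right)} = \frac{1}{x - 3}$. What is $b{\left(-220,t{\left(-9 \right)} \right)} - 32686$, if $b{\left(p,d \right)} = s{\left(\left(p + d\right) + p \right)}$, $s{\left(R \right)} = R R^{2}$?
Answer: $- \frac{147338084449}{1728} \approx -8.5265 \cdot 10^{7}$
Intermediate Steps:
$t{\left(x \right)} = \frac{1}{-3 + x}$
$s{\left(R \right)} = R^{3}$
$b{\left(p,d \right)} = \left(d + 2 p\right)^{3}$ ($b{\left(p,d \right)} = \left(\left(p + d\right) + p\right)^{3} = \left(\left(d + p\right) + p\right)^{3} = \left(d + 2 p\right)^{3}$)
$b{\left(-220,t{\left(-9 \right)} \right)} - 32686 = \left(\frac{1}{-3 - 9} + 2 \left(-220\right)\right)^{3} - 32686 = \left(\frac{1}{-12} - 440\right)^{3} - 32686 = \left(- \frac{1}{12} - 440\right)^{3} - 32686 = \left(- \frac{5281}{12}\right)^{3} - 32686 = - \frac{147281603041}{1728} - 32686 = - \frac{147338084449}{1728}$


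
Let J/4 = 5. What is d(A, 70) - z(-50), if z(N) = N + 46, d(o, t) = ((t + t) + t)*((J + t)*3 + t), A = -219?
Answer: 71404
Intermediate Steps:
J = 20 (J = 4*5 = 20)
d(o, t) = 3*t*(60 + 4*t) (d(o, t) = ((t + t) + t)*((20 + t)*3 + t) = (2*t + t)*((60 + 3*t) + t) = (3*t)*(60 + 4*t) = 3*t*(60 + 4*t))
z(N) = 46 + N
d(A, 70) - z(-50) = 12*70*(15 + 70) - (46 - 50) = 12*70*85 - 1*(-4) = 71400 + 4 = 71404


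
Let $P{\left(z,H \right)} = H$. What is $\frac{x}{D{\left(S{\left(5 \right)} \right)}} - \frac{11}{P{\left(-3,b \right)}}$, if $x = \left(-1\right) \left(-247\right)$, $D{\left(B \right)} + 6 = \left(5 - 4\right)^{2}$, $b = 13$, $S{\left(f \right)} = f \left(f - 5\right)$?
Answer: $- \frac{3266}{65} \approx -50.246$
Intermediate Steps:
$S{\left(f \right)} = f \left(-5 + f\right)$
$D{\left(B \right)} = -5$ ($D{\left(B \right)} = -6 + \left(5 - 4\right)^{2} = -6 + 1^{2} = -6 + 1 = -5$)
$x = 247$
$\frac{x}{D{\left(S{\left(5 \right)} \right)}} - \frac{11}{P{\left(-3,b \right)}} = \frac{247}{-5} - \frac{11}{13} = 247 \left(- \frac{1}{5}\right) - \frac{11}{13} = - \frac{247}{5} - \frac{11}{13} = - \frac{3266}{65}$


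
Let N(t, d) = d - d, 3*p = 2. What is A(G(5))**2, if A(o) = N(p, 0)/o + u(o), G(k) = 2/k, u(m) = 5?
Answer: 25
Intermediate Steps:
p = 2/3 (p = (1/3)*2 = 2/3 ≈ 0.66667)
N(t, d) = 0
A(o) = 5 (A(o) = 0/o + 5 = 0 + 5 = 5)
A(G(5))**2 = 5**2 = 25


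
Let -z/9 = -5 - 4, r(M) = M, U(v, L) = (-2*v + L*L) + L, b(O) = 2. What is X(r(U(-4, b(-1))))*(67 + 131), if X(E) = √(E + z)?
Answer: 198*√95 ≈ 1929.9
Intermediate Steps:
U(v, L) = L + L² - 2*v (U(v, L) = (-2*v + L²) + L = (L² - 2*v) + L = L + L² - 2*v)
z = 81 (z = -9*(-5 - 4) = -9*(-9) = 81)
X(E) = √(81 + E) (X(E) = √(E + 81) = √(81 + E))
X(r(U(-4, b(-1))))*(67 + 131) = √(81 + (2 + 2² - 2*(-4)))*(67 + 131) = √(81 + (2 + 4 + 8))*198 = √(81 + 14)*198 = √95*198 = 198*√95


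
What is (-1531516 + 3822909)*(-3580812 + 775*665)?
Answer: -7024120883741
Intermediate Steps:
(-1531516 + 3822909)*(-3580812 + 775*665) = 2291393*(-3580812 + 515375) = 2291393*(-3065437) = -7024120883741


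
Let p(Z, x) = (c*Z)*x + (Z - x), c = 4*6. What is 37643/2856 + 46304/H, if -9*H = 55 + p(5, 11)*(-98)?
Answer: 6035492047/367615752 ≈ 16.418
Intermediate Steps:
c = 24
p(Z, x) = Z - x + 24*Z*x (p(Z, x) = (24*Z)*x + (Z - x) = 24*Z*x + (Z - x) = Z - x + 24*Z*x)
H = 128717/9 (H = -(55 + (5 - 1*11 + 24*5*11)*(-98))/9 = -(55 + (5 - 11 + 1320)*(-98))/9 = -(55 + 1314*(-98))/9 = -(55 - 128772)/9 = -⅑*(-128717) = 128717/9 ≈ 14302.)
37643/2856 + 46304/H = 37643/2856 + 46304/(128717/9) = 37643*(1/2856) + 46304*(9/128717) = 37643/2856 + 416736/128717 = 6035492047/367615752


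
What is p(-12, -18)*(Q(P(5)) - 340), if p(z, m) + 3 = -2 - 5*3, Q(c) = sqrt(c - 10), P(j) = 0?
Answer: 6800 - 20*I*sqrt(10) ≈ 6800.0 - 63.246*I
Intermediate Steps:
Q(c) = sqrt(-10 + c)
p(z, m) = -20 (p(z, m) = -3 + (-2 - 5*3) = -3 + (-2 - 15) = -3 - 17 = -20)
p(-12, -18)*(Q(P(5)) - 340) = -20*(sqrt(-10 + 0) - 340) = -20*(sqrt(-10) - 340) = -20*(I*sqrt(10) - 340) = -20*(-340 + I*sqrt(10)) = 6800 - 20*I*sqrt(10)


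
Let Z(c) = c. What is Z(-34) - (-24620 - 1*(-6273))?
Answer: 18313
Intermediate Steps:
Z(-34) - (-24620 - 1*(-6273)) = -34 - (-24620 - 1*(-6273)) = -34 - (-24620 + 6273) = -34 - 1*(-18347) = -34 + 18347 = 18313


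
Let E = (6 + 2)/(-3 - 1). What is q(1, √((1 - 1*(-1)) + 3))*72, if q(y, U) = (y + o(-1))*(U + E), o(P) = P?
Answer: 0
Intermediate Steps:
E = -2 (E = 8/(-4) = 8*(-¼) = -2)
q(y, U) = (-1 + y)*(-2 + U) (q(y, U) = (y - 1)*(U - 2) = (-1 + y)*(-2 + U))
q(1, √((1 - 1*(-1)) + 3))*72 = (2 - √((1 - 1*(-1)) + 3) - 2*1 + √((1 - 1*(-1)) + 3)*1)*72 = (2 - √((1 + 1) + 3) - 2 + √((1 + 1) + 3)*1)*72 = (2 - √(2 + 3) - 2 + √(2 + 3)*1)*72 = (2 - √5 - 2 + √5*1)*72 = (2 - √5 - 2 + √5)*72 = 0*72 = 0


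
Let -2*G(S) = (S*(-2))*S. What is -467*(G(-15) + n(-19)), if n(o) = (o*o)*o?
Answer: 3098078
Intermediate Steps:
n(o) = o³ (n(o) = o²*o = o³)
G(S) = S² (G(S) = -S*(-2)*S/2 = -(-2*S)*S/2 = -(-1)*S² = S²)
-467*(G(-15) + n(-19)) = -467*((-15)² + (-19)³) = -467*(225 - 6859) = -467*(-6634) = 3098078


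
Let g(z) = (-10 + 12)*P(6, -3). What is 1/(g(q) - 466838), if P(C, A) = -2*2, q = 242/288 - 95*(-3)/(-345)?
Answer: -1/466846 ≈ -2.1420e-6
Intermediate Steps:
q = 47/3312 (q = 242*(1/288) + 285*(-1/345) = 121/144 - 19/23 = 47/3312 ≈ 0.014191)
P(C, A) = -4
g(z) = -8 (g(z) = (-10 + 12)*(-4) = 2*(-4) = -8)
1/(g(q) - 466838) = 1/(-8 - 466838) = 1/(-466846) = -1/466846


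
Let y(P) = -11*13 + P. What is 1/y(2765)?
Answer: 1/2622 ≈ 0.00038139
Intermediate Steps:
y(P) = -143 + P
1/y(2765) = 1/(-143 + 2765) = 1/2622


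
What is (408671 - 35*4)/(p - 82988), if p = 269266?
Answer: 408531/186278 ≈ 2.1931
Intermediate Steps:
(408671 - 35*4)/(p - 82988) = (408671 - 35*4)/(269266 - 82988) = (408671 - 140)/186278 = 408531*(1/186278) = 408531/186278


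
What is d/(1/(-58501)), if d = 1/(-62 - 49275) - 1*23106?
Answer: 66690012276223/49337 ≈ 1.3517e+9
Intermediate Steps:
d = -1139980723/49337 (d = 1/(-49337) - 23106 = -1/49337 - 23106 = -1139980723/49337 ≈ -23106.)
d/(1/(-58501)) = -1139980723/(49337*(1/(-58501))) = -1139980723/(49337*(-1/58501)) = -1139980723/49337*(-58501) = 66690012276223/49337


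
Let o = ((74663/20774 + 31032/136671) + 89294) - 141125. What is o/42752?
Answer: -49049300038511/40460540596736 ≈ -1.2123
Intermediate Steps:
o = -49049300038511/946401118 (o = ((74663*(1/20774) + 31032*(1/136671)) + 89294) - 141125 = ((74663/20774 + 10344/45557) + 89294) - 141125 = (3616308547/946401118 + 89294) - 141125 = 84511557739239/946401118 - 141125 = -49049300038511/946401118 ≈ -51827.)
o/42752 = -49049300038511/946401118/42752 = -49049300038511/946401118*1/42752 = -49049300038511/40460540596736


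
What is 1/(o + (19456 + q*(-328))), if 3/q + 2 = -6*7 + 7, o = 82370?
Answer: 37/3768546 ≈ 9.8181e-6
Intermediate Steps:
q = -3/37 (q = 3/(-2 + (-6*7 + 7)) = 3/(-2 + (-42 + 7)) = 3/(-2 - 35) = 3/(-37) = 3*(-1/37) = -3/37 ≈ -0.081081)
1/(o + (19456 + q*(-328))) = 1/(82370 + (19456 - 3/37*(-328))) = 1/(82370 + (19456 + 984/37)) = 1/(82370 + 720856/37) = 1/(3768546/37) = 37/3768546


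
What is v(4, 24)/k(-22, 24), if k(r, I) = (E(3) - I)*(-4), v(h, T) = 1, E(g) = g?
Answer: 1/84 ≈ 0.011905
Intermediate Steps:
k(r, I) = -12 + 4*I (k(r, I) = (3 - I)*(-4) = -12 + 4*I)
v(4, 24)/k(-22, 24) = 1/(-12 + 4*24) = 1/(-12 + 96) = 1/84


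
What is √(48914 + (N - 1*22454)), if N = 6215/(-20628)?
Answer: √312749511045/3438 ≈ 162.66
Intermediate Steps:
N = -6215/20628 (N = 6215*(-1/20628) = -6215/20628 ≈ -0.30129)
√(48914 + (N - 1*22454)) = √(48914 + (-6215/20628 - 1*22454)) = √(48914 + (-6215/20628 - 22454)) = √(48914 - 463187327/20628) = √(545810665/20628) = √312749511045/3438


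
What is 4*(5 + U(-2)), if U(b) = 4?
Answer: 36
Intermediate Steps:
4*(5 + U(-2)) = 4*(5 + 4) = 4*9 = 36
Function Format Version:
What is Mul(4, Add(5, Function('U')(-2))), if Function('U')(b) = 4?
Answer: 36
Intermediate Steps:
Mul(4, Add(5, Function('U')(-2))) = Mul(4, Add(5, 4)) = Mul(4, 9) = 36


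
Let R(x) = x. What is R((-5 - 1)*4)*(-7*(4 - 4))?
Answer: 0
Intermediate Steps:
R((-5 - 1)*4)*(-7*(4 - 4)) = ((-5 - 1)*4)*(-7*(4 - 4)) = (-6*4)*(-7*0) = -24*0 = 0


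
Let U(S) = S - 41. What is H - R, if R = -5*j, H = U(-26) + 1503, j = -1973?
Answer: -8429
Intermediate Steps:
U(S) = -41 + S
H = 1436 (H = (-41 - 26) + 1503 = -67 + 1503 = 1436)
R = 9865 (R = -5*(-1973) = 9865)
H - R = 1436 - 1*9865 = 1436 - 9865 = -8429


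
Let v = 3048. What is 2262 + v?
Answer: 5310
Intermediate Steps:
2262 + v = 2262 + 3048 = 5310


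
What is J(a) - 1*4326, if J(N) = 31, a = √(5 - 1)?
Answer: -4295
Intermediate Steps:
a = 2 (a = √4 = 2)
J(a) - 1*4326 = 31 - 1*4326 = 31 - 4326 = -4295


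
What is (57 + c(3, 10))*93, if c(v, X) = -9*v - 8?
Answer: 2046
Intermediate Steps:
c(v, X) = -8 - 9*v
(57 + c(3, 10))*93 = (57 + (-8 - 9*3))*93 = (57 + (-8 - 27))*93 = (57 - 35)*93 = 22*93 = 2046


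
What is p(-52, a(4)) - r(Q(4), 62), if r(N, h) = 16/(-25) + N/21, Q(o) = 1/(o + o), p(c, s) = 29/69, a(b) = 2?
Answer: 101849/96600 ≈ 1.0543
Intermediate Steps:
p(c, s) = 29/69 (p(c, s) = 29*(1/69) = 29/69)
Q(o) = 1/(2*o)
r(N, h) = -16/25 + N/21 (r(N, h) = 16*(-1/25) + N*(1/21) = -16/25 + N/21)
p(-52, a(4)) - r(Q(4), 62) = 29/69 - (-16/25 + ((½)/4)/21) = 29/69 - (-16/25 + ((½)*(¼))/21) = 29/69 - (-16/25 + (1/21)*(⅛)) = 29/69 - (-16/25 + 1/168) = 29/69 - 1*(-2663/4200) = 29/69 + 2663/4200 = 101849/96600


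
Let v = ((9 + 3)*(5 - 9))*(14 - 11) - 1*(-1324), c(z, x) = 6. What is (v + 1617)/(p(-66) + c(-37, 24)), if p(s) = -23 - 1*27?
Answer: -2797/44 ≈ -63.568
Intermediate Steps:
p(s) = -50 (p(s) = -23 - 27 = -50)
v = 1180 (v = (12*(-4))*3 + 1324 = -48*3 + 1324 = -144 + 1324 = 1180)
(v + 1617)/(p(-66) + c(-37, 24)) = (1180 + 1617)/(-50 + 6) = 2797/(-44) = 2797*(-1/44) = -2797/44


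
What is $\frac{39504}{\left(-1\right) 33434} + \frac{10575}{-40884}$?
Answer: $- \frac{328107681}{227819276} \approx -1.4402$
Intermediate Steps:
$\frac{39504}{\left(-1\right) 33434} + \frac{10575}{-40884} = \frac{39504}{-33434} + 10575 \left(- \frac{1}{40884}\right) = 39504 \left(- \frac{1}{33434}\right) - \frac{3525}{13628} = - \frac{19752}{16717} - \frac{3525}{13628} = - \frac{328107681}{227819276}$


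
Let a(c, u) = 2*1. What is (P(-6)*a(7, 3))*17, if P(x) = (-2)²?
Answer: 136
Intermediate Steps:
a(c, u) = 2
P(x) = 4
(P(-6)*a(7, 3))*17 = (4*2)*17 = 8*17 = 136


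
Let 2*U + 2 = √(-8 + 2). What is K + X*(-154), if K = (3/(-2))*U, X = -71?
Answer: 21871/2 - 3*I*√6/4 ≈ 10936.0 - 1.8371*I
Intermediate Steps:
U = -1 + I*√6/2 (U = -1 + √(-8 + 2)/2 = -1 + √(-6)/2 = -1 + (I*√6)/2 = -1 + I*√6/2 ≈ -1.0 + 1.2247*I)
K = 3/2 - 3*I*√6/4 (K = (3/(-2))*(-1 + I*√6/2) = (3*(-½))*(-1 + I*√6/2) = -3*(-1 + I*√6/2)/2 = 3/2 - 3*I*√6/4 ≈ 1.5 - 1.8371*I)
K + X*(-154) = (3/2 - 3*I*√6/4) - 71*(-154) = (3/2 - 3*I*√6/4) + 10934 = 21871/2 - 3*I*√6/4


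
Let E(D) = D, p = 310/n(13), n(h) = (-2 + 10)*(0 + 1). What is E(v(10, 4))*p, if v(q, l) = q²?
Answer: 3875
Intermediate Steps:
n(h) = 8 (n(h) = 8*1 = 8)
p = 155/4 (p = 310/8 = 310*(⅛) = 155/4 ≈ 38.750)
E(v(10, 4))*p = 10²*(155/4) = 100*(155/4) = 3875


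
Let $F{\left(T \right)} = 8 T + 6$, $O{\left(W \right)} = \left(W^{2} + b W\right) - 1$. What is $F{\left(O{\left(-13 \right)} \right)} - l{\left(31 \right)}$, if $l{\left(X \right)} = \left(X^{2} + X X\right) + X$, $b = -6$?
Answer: $21$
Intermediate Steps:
$O{\left(W \right)} = -1 + W^{2} - 6 W$ ($O{\left(W \right)} = \left(W^{2} - 6 W\right) - 1 = -1 + W^{2} - 6 W$)
$F{\left(T \right)} = 6 + 8 T$
$l{\left(X \right)} = X + 2 X^{2}$ ($l{\left(X \right)} = \left(X^{2} + X^{2}\right) + X = 2 X^{2} + X = X + 2 X^{2}$)
$F{\left(O{\left(-13 \right)} \right)} - l{\left(31 \right)} = \left(6 + 8 \left(-1 + \left(-13\right)^{2} - -78\right)\right) - 31 \left(1 + 2 \cdot 31\right) = \left(6 + 8 \left(-1 + 169 + 78\right)\right) - 31 \left(1 + 62\right) = \left(6 + 8 \cdot 246\right) - 31 \cdot 63 = \left(6 + 1968\right) - 1953 = 1974 - 1953 = 21$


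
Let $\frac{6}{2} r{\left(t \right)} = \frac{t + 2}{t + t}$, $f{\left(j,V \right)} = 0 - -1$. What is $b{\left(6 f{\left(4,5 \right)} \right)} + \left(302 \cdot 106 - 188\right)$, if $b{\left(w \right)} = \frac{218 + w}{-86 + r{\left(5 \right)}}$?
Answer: $\frac{81876432}{2573} \approx 31821.0$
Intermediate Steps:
$f{\left(j,V \right)} = 1$ ($f{\left(j,V \right)} = 0 + 1 = 1$)
$r{\left(t \right)} = \frac{2 + t}{6 t}$ ($r{\left(t \right)} = \frac{\left(t + 2\right) \frac{1}{t + t}}{3} = \frac{\left(2 + t\right) \frac{1}{2 t}}{3} = \frac{\frac{1}{2} \frac{1}{t} \left(2 + t\right)}{3} = \frac{2 + t}{6 t}$)
$b{\left(w \right)} = - \frac{6540}{2573} - \frac{30 w}{2573}$ ($b{\left(w \right)} = \frac{218 + w}{-86 + \frac{2 + 5}{6 \cdot 5}} = \frac{218 + w}{-86 + \frac{1}{6} \cdot \frac{1}{5} \cdot 7} = \frac{218 + w}{-86 + \frac{7}{30}} = \frac{218 + w}{- \frac{2573}{30}} = \left(218 + w\right) \left(- \frac{30}{2573}\right) = - \frac{6540}{2573} - \frac{30 w}{2573}$)
$b{\left(6 f{\left(4,5 \right)} \right)} + \left(302 \cdot 106 - 188\right) = \left(- \frac{6540}{2573} - \frac{30 \cdot 6 \cdot 1}{2573}\right) + \left(302 \cdot 106 - 188\right) = \left(- \frac{6540}{2573} - \frac{180}{2573}\right) + \left(32012 - 188\right) = \left(- \frac{6540}{2573} - \frac{180}{2573}\right) + 31824 = - \frac{6720}{2573} + 31824 = \frac{81876432}{2573}$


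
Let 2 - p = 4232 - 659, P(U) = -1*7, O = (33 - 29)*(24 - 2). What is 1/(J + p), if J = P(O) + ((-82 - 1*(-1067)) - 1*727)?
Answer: -1/3320 ≈ -0.00030120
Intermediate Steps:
O = 88 (O = 4*22 = 88)
P(U) = -7
J = 251 (J = -7 + ((-82 - 1*(-1067)) - 1*727) = -7 + ((-82 + 1067) - 727) = -7 + (985 - 727) = -7 + 258 = 251)
p = -3571 (p = 2 - (4232 - 659) = 2 - 1*3573 = 2 - 3573 = -3571)
1/(J + p) = 1/(251 - 3571) = 1/(-3320) = -1/3320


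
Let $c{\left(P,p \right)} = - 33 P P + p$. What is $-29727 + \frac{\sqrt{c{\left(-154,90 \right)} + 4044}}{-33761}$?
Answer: $-29727 - \frac{i \sqrt{778494}}{33761} \approx -29727.0 - 0.026134 i$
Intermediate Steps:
$c{\left(P,p \right)} = p - 33 P^{2}$ ($c{\left(P,p \right)} = - 33 P^{2} + p = p - 33 P^{2}$)
$-29727 + \frac{\sqrt{c{\left(-154,90 \right)} + 4044}}{-33761} = -29727 + \frac{\sqrt{\left(90 - 33 \left(-154\right)^{2}\right) + 4044}}{-33761} = -29727 + \sqrt{\left(90 - 782628\right) + 4044} \left(- \frac{1}{33761}\right) = -29727 + \sqrt{-782538 + 4044} \left(- \frac{1}{33761}\right) = -29727 + \sqrt{-778494} \left(- \frac{1}{33761}\right) = -29727 + i \sqrt{778494} \left(- \frac{1}{33761}\right) = -29727 - \frac{i \sqrt{778494}}{33761}$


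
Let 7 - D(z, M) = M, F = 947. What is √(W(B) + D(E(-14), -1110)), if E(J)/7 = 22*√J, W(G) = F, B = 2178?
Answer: 4*√129 ≈ 45.431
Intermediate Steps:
W(G) = 947
E(J) = 154*√J (E(J) = 7*(22*√J) = 154*√J)
D(z, M) = 7 - M
√(W(B) + D(E(-14), -1110)) = √(947 + (7 - 1*(-1110))) = √(947 + (7 + 1110)) = √(947 + 1117) = √2064 = 4*√129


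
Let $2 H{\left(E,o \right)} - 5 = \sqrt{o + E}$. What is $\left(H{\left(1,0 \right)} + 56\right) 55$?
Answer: $3245$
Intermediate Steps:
$H{\left(E,o \right)} = \frac{5}{2} + \frac{\sqrt{E + o}}{2}$ ($H{\left(E,o \right)} = \frac{5}{2} + \frac{\sqrt{o + E}}{2} = \frac{5}{2} + \frac{\sqrt{E + o}}{2}$)
$\left(H{\left(1,0 \right)} + 56\right) 55 = \left(\left(\frac{5}{2} + \frac{\sqrt{1 + 0}}{2}\right) + 56\right) 55 = \left(\left(\frac{5}{2} + \frac{\sqrt{1}}{2}\right) + 56\right) 55 = \left(\left(\frac{5}{2} + \frac{1}{2} \cdot 1\right) + 56\right) 55 = \left(\left(\frac{5}{2} + \frac{1}{2}\right) + 56\right) 55 = \left(3 + 56\right) 55 = 59 \cdot 55 = 3245$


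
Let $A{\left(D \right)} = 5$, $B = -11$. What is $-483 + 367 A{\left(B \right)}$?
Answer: $1352$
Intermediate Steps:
$-483 + 367 A{\left(B \right)} = -483 + 367 \cdot 5 = -483 + 1835 = 1352$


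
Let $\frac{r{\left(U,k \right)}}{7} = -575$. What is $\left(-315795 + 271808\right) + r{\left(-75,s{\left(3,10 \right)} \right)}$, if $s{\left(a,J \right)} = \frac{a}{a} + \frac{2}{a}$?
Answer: $-48012$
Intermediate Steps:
$s{\left(a,J \right)} = 1 + \frac{2}{a}$
$r{\left(U,k \right)} = -4025$ ($r{\left(U,k \right)} = 7 \left(-575\right) = -4025$)
$\left(-315795 + 271808\right) + r{\left(-75,s{\left(3,10 \right)} \right)} = \left(-315795 + 271808\right) - 4025 = -43987 - 4025 = -48012$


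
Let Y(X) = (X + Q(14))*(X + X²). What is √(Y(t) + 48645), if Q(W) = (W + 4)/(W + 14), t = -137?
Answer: I*√122106103/7 ≈ 1578.6*I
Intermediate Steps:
Q(W) = (4 + W)/(14 + W)
Y(X) = (9/14 + X)*(X + X²) (Y(X) = (X + (4 + 14)/(14 + 14))*(X + X²) = (X + 18/28)*(X + X²) = (X + (1/28)*18)*(X + X²) = (X + 9/14)*(X + X²) = (9/14 + X)*(X + X²))
√(Y(t) + 48645) = √((1/14)*(-137)*(9 + 14*(-137)² + 23*(-137)) + 48645) = √((1/14)*(-137)*(9 + 14*18769 - 3151) + 48645) = √((1/14)*(-137)*(9 + 262766 - 3151) + 48645) = √((1/14)*(-137)*259624 + 48645) = √(-17784244/7 + 48645) = √(-17443729/7) = I*√122106103/7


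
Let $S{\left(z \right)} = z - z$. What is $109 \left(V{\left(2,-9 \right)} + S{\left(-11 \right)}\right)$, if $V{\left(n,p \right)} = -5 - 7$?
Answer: $-1308$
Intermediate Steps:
$V{\left(n,p \right)} = -12$ ($V{\left(n,p \right)} = -5 - 7 = -12$)
$S{\left(z \right)} = 0$
$109 \left(V{\left(2,-9 \right)} + S{\left(-11 \right)}\right) = 109 \left(-12 + 0\right) = 109 \left(-12\right) = -1308$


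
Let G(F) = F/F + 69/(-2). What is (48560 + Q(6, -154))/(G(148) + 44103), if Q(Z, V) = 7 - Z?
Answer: 97122/88139 ≈ 1.1019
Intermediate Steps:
G(F) = -67/2 (G(F) = 1 + 69*(-½) = 1 - 69/2 = -67/2)
(48560 + Q(6, -154))/(G(148) + 44103) = (48560 + (7 - 1*6))/(-67/2 + 44103) = (48560 + (7 - 6))/(88139/2) = (48560 + 1)*(2/88139) = 48561*(2/88139) = 97122/88139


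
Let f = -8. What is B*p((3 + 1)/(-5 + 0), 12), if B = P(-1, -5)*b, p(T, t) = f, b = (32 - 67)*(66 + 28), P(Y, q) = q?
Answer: -131600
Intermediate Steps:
b = -3290 (b = -35*94 = -3290)
p(T, t) = -8
B = 16450 (B = -5*(-3290) = 16450)
B*p((3 + 1)/(-5 + 0), 12) = 16450*(-8) = -131600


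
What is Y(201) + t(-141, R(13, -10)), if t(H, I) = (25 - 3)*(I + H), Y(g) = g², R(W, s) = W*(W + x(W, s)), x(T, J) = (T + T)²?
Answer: 234353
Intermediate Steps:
x(T, J) = 4*T² (x(T, J) = (2*T)² = 4*T²)
R(W, s) = W*(W + 4*W²)
t(H, I) = 22*H + 22*I (t(H, I) = 22*(H + I) = 22*H + 22*I)
Y(201) + t(-141, R(13, -10)) = 201² + (22*(-141) + 22*(13²*(1 + 4*13))) = 40401 + (-3102 + 22*(169*(1 + 52))) = 40401 + (-3102 + 22*(169*53)) = 40401 + (-3102 + 22*8957) = 40401 + (-3102 + 197054) = 40401 + 193952 = 234353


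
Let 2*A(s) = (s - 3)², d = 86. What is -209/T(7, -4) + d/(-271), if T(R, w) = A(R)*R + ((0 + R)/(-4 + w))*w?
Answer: -123512/32249 ≈ -3.8299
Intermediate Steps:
A(s) = (-3 + s)²/2 (A(s) = (s - 3)²/2 = (-3 + s)²/2)
T(R, w) = R*(-3 + R)²/2 + R*w/(-4 + w) (T(R, w) = ((-3 + R)²/2)*R + ((0 + R)/(-4 + w))*w = R*(-3 + R)²/2 + (R/(-4 + w))*w = R*(-3 + R)²/2 + R*w/(-4 + w))
-209/T(7, -4) + d/(-271) = -209*2*(-4 - 4)/(7*(-4*(-3 + 7)² + 2*(-4) - 4*(-3 + 7)²)) + 86/(-271) = -209*(-16/(7*(-4*4² - 8 - 4*4²))) + 86*(-1/271) = -209*(-16/(7*(-4*16 - 8 - 4*16))) - 86/271 = -209*(-16/(7*(-64 - 8 - 64))) - 86/271 = -209/((½)*7*(-⅛)*(-136)) - 86/271 = -209/119/2 - 86/271 = -209*2/119 - 86/271 = -418/119 - 86/271 = -123512/32249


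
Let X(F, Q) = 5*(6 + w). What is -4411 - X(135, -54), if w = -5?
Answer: -4416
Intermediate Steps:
X(F, Q) = 5 (X(F, Q) = 5*(6 - 5) = 5*1 = 5)
-4411 - X(135, -54) = -4411 - 1*5 = -4411 - 5 = -4416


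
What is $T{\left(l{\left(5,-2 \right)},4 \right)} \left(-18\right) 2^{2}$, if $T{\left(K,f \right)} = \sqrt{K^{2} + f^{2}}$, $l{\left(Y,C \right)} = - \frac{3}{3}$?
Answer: $- 72 \sqrt{17} \approx -296.86$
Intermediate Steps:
$l{\left(Y,C \right)} = -1$ ($l{\left(Y,C \right)} = \left(-3\right) \frac{1}{3} = -1$)
$T{\left(l{\left(5,-2 \right)},4 \right)} \left(-18\right) 2^{2} = \sqrt{\left(-1\right)^{2} + 4^{2}} \left(-18\right) 2^{2} = \sqrt{1 + 16} \left(-18\right) 4 = \sqrt{17} \left(-18\right) 4 = - 18 \sqrt{17} \cdot 4 = - 72 \sqrt{17}$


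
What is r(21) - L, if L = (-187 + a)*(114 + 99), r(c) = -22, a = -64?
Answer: 53441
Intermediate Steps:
L = -53463 (L = (-187 - 64)*(114 + 99) = -251*213 = -53463)
r(21) - L = -22 - 1*(-53463) = -22 + 53463 = 53441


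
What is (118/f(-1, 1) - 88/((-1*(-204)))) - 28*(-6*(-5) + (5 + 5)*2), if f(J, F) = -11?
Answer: -791660/561 ≈ -1411.2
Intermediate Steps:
(118/f(-1, 1) - 88/((-1*(-204)))) - 28*(-6*(-5) + (5 + 5)*2) = (118/(-11) - 88/((-1*(-204)))) - 28*(-6*(-5) + (5 + 5)*2) = (118*(-1/11) - 88/204) - 28*(30 + 10*2) = (-118/11 - 88*1/204) - 28*(30 + 20) = (-118/11 - 22/51) - 28*50 = -6260/561 - 1400 = -791660/561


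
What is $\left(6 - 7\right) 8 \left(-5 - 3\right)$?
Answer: $64$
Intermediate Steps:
$\left(6 - 7\right) 8 \left(-5 - 3\right) = \left(-1\right) 8 \left(-5 - 3\right) = \left(-8\right) \left(-8\right) = 64$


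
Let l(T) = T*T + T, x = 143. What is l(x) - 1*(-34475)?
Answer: 55067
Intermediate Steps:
l(T) = T + T**2 (l(T) = T**2 + T = T + T**2)
l(x) - 1*(-34475) = 143*(1 + 143) - 1*(-34475) = 143*144 + 34475 = 20592 + 34475 = 55067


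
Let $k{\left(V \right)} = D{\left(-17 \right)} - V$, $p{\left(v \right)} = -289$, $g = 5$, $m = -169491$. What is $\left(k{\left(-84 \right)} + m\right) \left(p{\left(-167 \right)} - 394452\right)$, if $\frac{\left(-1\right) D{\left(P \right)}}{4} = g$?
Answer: $66879783407$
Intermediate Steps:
$D{\left(P \right)} = -20$ ($D{\left(P \right)} = \left(-4\right) 5 = -20$)
$k{\left(V \right)} = -20 - V$
$\left(k{\left(-84 \right)} + m\right) \left(p{\left(-167 \right)} - 394452\right) = \left(\left(-20 - -84\right) - 169491\right) \left(-289 - 394452\right) = \left(\left(-20 + 84\right) - 169491\right) \left(-394741\right) = \left(64 - 169491\right) \left(-394741\right) = \left(-169427\right) \left(-394741\right) = 66879783407$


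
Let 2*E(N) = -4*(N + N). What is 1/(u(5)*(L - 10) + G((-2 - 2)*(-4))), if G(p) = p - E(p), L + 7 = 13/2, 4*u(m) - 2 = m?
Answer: 8/493 ≈ 0.016227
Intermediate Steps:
u(m) = 1/2 + m/4
L = -1/2 (L = -7 + 13/2 = -1/2 ≈ -0.50000)
E(N) = -4*N (E(N) = (-4*(N + N))/2 = (-8*N)/2 = -4*N)
G(p) = 5*p (G(p) = p - (-4)*p = p + 4*p = 5*p)
1/(u(5)*(L - 10) + G((-2 - 2)*(-4))) = 1/((1/2 + (1/4)*5)*(-1/2 - 10) + 5*((-2 - 2)*(-4))) = 1/((1/2 + 5/4)*(-21/2) + 5*(-4*(-4))) = 1/((7/4)*(-21/2) + 5*16) = 1/(-147/8 + 80) = 1/(493/8) = 8/493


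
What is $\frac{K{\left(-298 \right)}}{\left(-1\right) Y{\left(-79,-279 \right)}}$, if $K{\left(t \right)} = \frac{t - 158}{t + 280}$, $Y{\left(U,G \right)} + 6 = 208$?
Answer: $- \frac{38}{303} \approx -0.12541$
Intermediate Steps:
$Y{\left(U,G \right)} = 202$ ($Y{\left(U,G \right)} = -6 + 208 = 202$)
$K{\left(t \right)} = \frac{-158 + t}{280 + t}$
$\frac{K{\left(-298 \right)}}{\left(-1\right) Y{\left(-79,-279 \right)}} = \frac{\frac{1}{280 - 298} \left(-158 - 298\right)}{\left(-1\right) 202} = \frac{\frac{1}{-18} \left(-456\right)}{-202} = \left(- \frac{1}{18}\right) \left(-456\right) \left(- \frac{1}{202}\right) = \frac{76}{3} \left(- \frac{1}{202}\right) = - \frac{38}{303}$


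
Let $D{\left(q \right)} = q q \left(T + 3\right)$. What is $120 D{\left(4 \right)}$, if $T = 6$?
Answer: $17280$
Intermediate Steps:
$D{\left(q \right)} = 9 q^{2}$ ($D{\left(q \right)} = q q \left(6 + 3\right) = q^{2} \cdot 9 = 9 q^{2}$)
$120 D{\left(4 \right)} = 120 \cdot 9 \cdot 4^{2} = 120 \cdot 9 \cdot 16 = 120 \cdot 144 = 17280$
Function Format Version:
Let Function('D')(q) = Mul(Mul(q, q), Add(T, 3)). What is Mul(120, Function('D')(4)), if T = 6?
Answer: 17280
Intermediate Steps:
Function('D')(q) = Mul(9, Pow(q, 2)) (Function('D')(q) = Mul(Mul(q, q), Add(6, 3)) = Mul(Pow(q, 2), 9) = Mul(9, Pow(q, 2)))
Mul(120, Function('D')(4)) = Mul(120, Mul(9, Pow(4, 2))) = Mul(120, Mul(9, 16)) = Mul(120, 144) = 17280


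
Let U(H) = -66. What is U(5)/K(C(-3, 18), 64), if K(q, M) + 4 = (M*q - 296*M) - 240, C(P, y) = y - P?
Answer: 11/2974 ≈ 0.0036987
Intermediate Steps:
K(q, M) = -244 - 296*M + M*q (K(q, M) = -4 + ((M*q - 296*M) - 240) = -4 + ((-296*M + M*q) - 240) = -4 + (-240 - 296*M + M*q) = -244 - 296*M + M*q)
U(5)/K(C(-3, 18), 64) = -66/(-244 - 296*64 + 64*(18 - 1*(-3))) = -66/(-244 - 18944 + 64*(18 + 3)) = -66/(-244 - 18944 + 64*21) = -66/(-244 - 18944 + 1344) = -66/(-17844) = -66*(-1/17844) = 11/2974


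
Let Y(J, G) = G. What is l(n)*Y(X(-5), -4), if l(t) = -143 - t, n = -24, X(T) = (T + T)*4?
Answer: 476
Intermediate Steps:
X(T) = 8*T (X(T) = (2*T)*4 = 8*T)
l(n)*Y(X(-5), -4) = (-143 - 1*(-24))*(-4) = (-143 + 24)*(-4) = -119*(-4) = 476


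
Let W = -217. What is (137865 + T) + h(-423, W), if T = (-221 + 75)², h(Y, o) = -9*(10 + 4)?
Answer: 159055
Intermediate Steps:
h(Y, o) = -126 (h(Y, o) = -9*14 = -126)
T = 21316 (T = (-146)² = 21316)
(137865 + T) + h(-423, W) = (137865 + 21316) - 126 = 159181 - 126 = 159055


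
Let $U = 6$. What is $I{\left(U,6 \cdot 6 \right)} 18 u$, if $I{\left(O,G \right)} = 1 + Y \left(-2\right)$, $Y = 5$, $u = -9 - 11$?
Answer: $3240$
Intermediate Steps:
$u = -20$ ($u = -9 - 11 = -20$)
$I{\left(O,G \right)} = -9$ ($I{\left(O,G \right)} = 1 + 5 \left(-2\right) = 1 - 10 = -9$)
$I{\left(U,6 \cdot 6 \right)} 18 u = \left(-9\right) 18 \left(-20\right) = \left(-162\right) \left(-20\right) = 3240$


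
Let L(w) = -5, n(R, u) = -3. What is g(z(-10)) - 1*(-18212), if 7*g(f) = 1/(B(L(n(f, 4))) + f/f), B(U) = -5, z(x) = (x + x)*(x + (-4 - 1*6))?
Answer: 509935/28 ≈ 18212.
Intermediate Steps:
z(x) = 2*x*(-10 + x) (z(x) = (2*x)*(x + (-4 - 6)) = (2*x)*(x - 10) = (2*x)*(-10 + x) = 2*x*(-10 + x))
g(f) = -1/28 (g(f) = 1/(7*(-5 + f/f)) = 1/(7*(-5 + 1)) = (1/7)/(-4) = (1/7)*(-1/4) = -1/28)
g(z(-10)) - 1*(-18212) = -1/28 - 1*(-18212) = -1/28 + 18212 = 509935/28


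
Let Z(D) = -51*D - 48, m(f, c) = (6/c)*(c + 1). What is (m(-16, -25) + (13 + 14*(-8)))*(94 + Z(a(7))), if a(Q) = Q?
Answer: 724941/25 ≈ 28998.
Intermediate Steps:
m(f, c) = 6*(1 + c)/c (m(f, c) = (6/c)*(1 + c) = 6*(1 + c)/c)
Z(D) = -48 - 51*D
(m(-16, -25) + (13 + 14*(-8)))*(94 + Z(a(7))) = ((6 + 6/(-25)) + (13 + 14*(-8)))*(94 + (-48 - 51*7)) = ((6 + 6*(-1/25)) + (13 - 112))*(94 + (-48 - 357)) = ((6 - 6/25) - 99)*(94 - 405) = (144/25 - 99)*(-311) = -2331/25*(-311) = 724941/25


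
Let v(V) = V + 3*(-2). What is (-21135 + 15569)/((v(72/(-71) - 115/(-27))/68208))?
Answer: 727780860576/5281 ≈ 1.3781e+8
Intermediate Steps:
v(V) = -6 + V (v(V) = V - 6 = -6 + V)
(-21135 + 15569)/((v(72/(-71) - 115/(-27))/68208)) = (-21135 + 15569)/(((-6 + (72/(-71) - 115/(-27)))/68208)) = -5566*68208/(-6 + (72*(-1/71) - 115*(-1/27))) = -5566*68208/(-6 + (-72/71 + 115/27)) = -5566*68208/(-6 + 6221/1917) = -5566/((-5281/1917*1/68208)) = -5566/(-5281/130754736) = -5566*(-130754736/5281) = 727780860576/5281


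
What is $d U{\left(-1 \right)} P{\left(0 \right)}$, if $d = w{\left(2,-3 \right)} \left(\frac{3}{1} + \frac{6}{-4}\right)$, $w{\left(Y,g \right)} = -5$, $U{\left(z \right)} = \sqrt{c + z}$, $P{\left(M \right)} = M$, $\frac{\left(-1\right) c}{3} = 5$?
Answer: $0$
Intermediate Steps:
$c = -15$ ($c = \left(-3\right) 5 = -15$)
$U{\left(z \right)} = \sqrt{-15 + z}$
$d = - \frac{15}{2}$ ($d = - 5 \left(\frac{3}{1} + \frac{6}{-4}\right) = - 5 \left(3 \cdot 1 + 6 \left(- \frac{1}{4}\right)\right) = - 5 \left(3 - \frac{3}{2}\right) = \left(-5\right) \frac{3}{2} = - \frac{15}{2} \approx -7.5$)
$d U{\left(-1 \right)} P{\left(0 \right)} = - \frac{15 \sqrt{-15 - 1} \cdot 0}{2} = - \frac{15 \sqrt{-16} \cdot 0}{2} = - \frac{15 \cdot 4 i 0}{2} = \left(- \frac{15}{2}\right) 0 = 0$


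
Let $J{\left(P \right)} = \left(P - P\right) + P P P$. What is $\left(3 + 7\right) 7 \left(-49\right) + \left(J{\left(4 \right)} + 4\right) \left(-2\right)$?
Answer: $-3566$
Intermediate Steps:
$J{\left(P \right)} = P^{3}$ ($J{\left(P \right)} = 0 + P P^{2} = 0 + P^{3} = P^{3}$)
$\left(3 + 7\right) 7 \left(-49\right) + \left(J{\left(4 \right)} + 4\right) \left(-2\right) = \left(3 + 7\right) 7 \left(-49\right) + \left(4^{3} + 4\right) \left(-2\right) = 10 \cdot 7 \left(-49\right) + \left(64 + 4\right) \left(-2\right) = 70 \left(-49\right) + 68 \left(-2\right) = -3430 - 136 = -3566$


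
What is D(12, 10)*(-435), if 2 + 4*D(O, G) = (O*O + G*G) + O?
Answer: -55245/2 ≈ -27623.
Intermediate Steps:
D(O, G) = -½ + O/4 + G²/4 + O²/4 (D(O, G) = -½ + ((O*O + G*G) + O)/4 = -½ + ((O² + G²) + O)/4 = -½ + ((G² + O²) + O)/4 = -½ + (O + G² + O²)/4 = -½ + (O/4 + G²/4 + O²/4) = -½ + O/4 + G²/4 + O²/4)
D(12, 10)*(-435) = (-½ + (¼)*12 + (¼)*10² + (¼)*12²)*(-435) = (-½ + 3 + (¼)*100 + (¼)*144)*(-435) = (-½ + 3 + 25 + 36)*(-435) = (127/2)*(-435) = -55245/2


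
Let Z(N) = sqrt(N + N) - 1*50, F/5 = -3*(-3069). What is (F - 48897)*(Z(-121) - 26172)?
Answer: 75047364 - 31482*I*sqrt(2) ≈ 7.5047e+7 - 44522.0*I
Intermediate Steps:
F = 46035 (F = 5*(-3*(-3069)) = 5*9207 = 46035)
Z(N) = -50 + sqrt(2)*sqrt(N) (Z(N) = sqrt(2*N) - 50 = sqrt(2)*sqrt(N) - 50 = -50 + sqrt(2)*sqrt(N))
(F - 48897)*(Z(-121) - 26172) = (46035 - 48897)*((-50 + sqrt(2)*sqrt(-121)) - 26172) = -2862*((-50 + sqrt(2)*(11*I)) - 26172) = -2862*((-50 + 11*I*sqrt(2)) - 26172) = -2862*(-26222 + 11*I*sqrt(2)) = 75047364 - 31482*I*sqrt(2)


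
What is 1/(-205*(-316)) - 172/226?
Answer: -5570967/7320140 ≈ -0.76105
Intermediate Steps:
1/(-205*(-316)) - 172/226 = -1/205*(-1/316) - 172*1/226 = 1/64780 - 86/113 = -5570967/7320140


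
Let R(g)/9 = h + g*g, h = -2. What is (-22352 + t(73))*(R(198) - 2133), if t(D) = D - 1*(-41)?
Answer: -7798533030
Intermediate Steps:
t(D) = 41 + D (t(D) = D + 41 = 41 + D)
R(g) = -18 + 9*g² (R(g) = 9*(-2 + g*g) = 9*(-2 + g²) = -18 + 9*g²)
(-22352 + t(73))*(R(198) - 2133) = (-22352 + (41 + 73))*((-18 + 9*198²) - 2133) = (-22352 + 114)*((-18 + 9*39204) - 2133) = -22238*((-18 + 352836) - 2133) = -22238*(352818 - 2133) = -22238*350685 = -7798533030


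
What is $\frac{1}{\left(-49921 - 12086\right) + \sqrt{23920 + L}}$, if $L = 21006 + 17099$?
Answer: $- \frac{20669}{1281602008} - \frac{5 \sqrt{2481}}{3844806024} \approx -1.6192 \cdot 10^{-5}$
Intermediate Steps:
$L = 38105$
$\frac{1}{\left(-49921 - 12086\right) + \sqrt{23920 + L}} = \frac{1}{\left(-49921 - 12086\right) + \sqrt{23920 + 38105}} = \frac{1}{\left(-49921 - 12086\right) + \sqrt{62025}} = \frac{1}{-62007 + 5 \sqrt{2481}}$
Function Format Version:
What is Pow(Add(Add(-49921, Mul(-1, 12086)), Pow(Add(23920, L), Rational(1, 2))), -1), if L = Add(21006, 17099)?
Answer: Add(Rational(-20669, 1281602008), Mul(Rational(-5, 3844806024), Pow(2481, Rational(1, 2)))) ≈ -1.6192e-5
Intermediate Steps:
L = 38105
Pow(Add(Add(-49921, Mul(-1, 12086)), Pow(Add(23920, L), Rational(1, 2))), -1) = Pow(Add(Add(-49921, Mul(-1, 12086)), Pow(Add(23920, 38105), Rational(1, 2))), -1) = Pow(Add(Add(-49921, -12086), Pow(62025, Rational(1, 2))), -1) = Pow(Add(-62007, Mul(5, Pow(2481, Rational(1, 2)))), -1)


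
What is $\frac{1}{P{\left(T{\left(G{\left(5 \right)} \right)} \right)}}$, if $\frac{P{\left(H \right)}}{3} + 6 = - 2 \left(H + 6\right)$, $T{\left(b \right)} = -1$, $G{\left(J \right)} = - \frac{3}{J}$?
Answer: $- \frac{1}{48} \approx -0.020833$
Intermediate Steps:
$P{\left(H \right)} = -54 - 6 H$ ($P{\left(H \right)} = -18 + 3 \left(- 2 \left(H + 6\right)\right) = -18 + 3 \left(- 2 \left(6 + H\right)\right) = -18 + 3 \left(-12 - 2 H\right) = -18 - \left(36 + 6 H\right) = -54 - 6 H$)
$\frac{1}{P{\left(T{\left(G{\left(5 \right)} \right)} \right)}} = \frac{1}{-54 - -6} = \frac{1}{-54 + 6} = \frac{1}{-48} = - \frac{1}{48}$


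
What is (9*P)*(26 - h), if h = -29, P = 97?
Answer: 48015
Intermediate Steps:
(9*P)*(26 - h) = (9*97)*(26 - 1*(-29)) = 873*(26 + 29) = 873*55 = 48015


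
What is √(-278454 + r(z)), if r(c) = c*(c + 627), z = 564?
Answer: √393270 ≈ 627.11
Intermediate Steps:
r(c) = c*(627 + c)
√(-278454 + r(z)) = √(-278454 + 564*(627 + 564)) = √(-278454 + 564*1191) = √(-278454 + 671724) = √393270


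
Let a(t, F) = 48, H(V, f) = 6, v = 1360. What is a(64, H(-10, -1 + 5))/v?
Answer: 3/85 ≈ 0.035294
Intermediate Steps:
a(64, H(-10, -1 + 5))/v = 48/1360 = 48*(1/1360) = 3/85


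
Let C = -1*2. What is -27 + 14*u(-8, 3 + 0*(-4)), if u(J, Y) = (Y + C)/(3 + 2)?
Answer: -121/5 ≈ -24.200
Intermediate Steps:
C = -2
u(J, Y) = -⅖ + Y/5 (u(J, Y) = (Y - 2)/(3 + 2) = (-2 + Y)/5 = (-2 + Y)*(⅕) = -⅖ + Y/5)
-27 + 14*u(-8, 3 + 0*(-4)) = -27 + 14*(-⅖ + (3 + 0*(-4))/5) = -27 + 14*(-⅖ + (3 + 0)/5) = -27 + 14*(-⅖ + (⅕)*3) = -27 + 14*(-⅖ + ⅗) = -27 + 14*(⅕) = -27 + 14/5 = -121/5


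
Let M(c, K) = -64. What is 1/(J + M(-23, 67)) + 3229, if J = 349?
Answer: 920266/285 ≈ 3229.0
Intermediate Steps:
1/(J + M(-23, 67)) + 3229 = 1/(349 - 64) + 3229 = 1/285 + 3229 = 920266/285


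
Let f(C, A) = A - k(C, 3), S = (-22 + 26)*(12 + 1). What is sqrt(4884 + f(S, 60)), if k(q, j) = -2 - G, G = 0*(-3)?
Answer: sqrt(4946) ≈ 70.328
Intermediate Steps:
S = 52 (S = 4*13 = 52)
G = 0
k(q, j) = -2 (k(q, j) = -2 - 1*0 = -2 + 0 = -2)
f(C, A) = 2 + A (f(C, A) = A - 1*(-2) = A + 2 = 2 + A)
sqrt(4884 + f(S, 60)) = sqrt(4884 + (2 + 60)) = sqrt(4884 + 62) = sqrt(4946)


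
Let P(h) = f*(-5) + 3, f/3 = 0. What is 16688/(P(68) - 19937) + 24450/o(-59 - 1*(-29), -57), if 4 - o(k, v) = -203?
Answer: 80655314/687723 ≈ 117.28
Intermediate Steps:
o(k, v) = 207 (o(k, v) = 4 - 1*(-203) = 4 + 203 = 207)
f = 0 (f = 3*0 = 0)
P(h) = 3 (P(h) = 0*(-5) + 3 = 0 + 3 = 3)
16688/(P(68) - 19937) + 24450/o(-59 - 1*(-29), -57) = 16688/(3 - 19937) + 24450/207 = 16688/(-19934) + 24450*(1/207) = 16688*(-1/19934) + 8150/69 = -8344/9967 + 8150/69 = 80655314/687723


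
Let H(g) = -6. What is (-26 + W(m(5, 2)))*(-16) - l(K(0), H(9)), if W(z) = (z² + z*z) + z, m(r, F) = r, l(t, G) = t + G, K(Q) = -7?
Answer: -451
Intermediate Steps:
l(t, G) = G + t
W(z) = z + 2*z² (W(z) = (z² + z²) + z = 2*z² + z = z + 2*z²)
(-26 + W(m(5, 2)))*(-16) - l(K(0), H(9)) = (-26 + 5*(1 + 2*5))*(-16) - (-6 - 7) = (-26 + 5*(1 + 10))*(-16) - 1*(-13) = (-26 + 5*11)*(-16) + 13 = (-26 + 55)*(-16) + 13 = 29*(-16) + 13 = -464 + 13 = -451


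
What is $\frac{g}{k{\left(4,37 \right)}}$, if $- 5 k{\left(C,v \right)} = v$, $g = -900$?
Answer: $\frac{4500}{37} \approx 121.62$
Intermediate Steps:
$k{\left(C,v \right)} = - \frac{v}{5}$
$\frac{g}{k{\left(4,37 \right)}} = - \frac{900}{\left(- \frac{1}{5}\right) 37} = - \frac{900}{- \frac{37}{5}} = \left(-900\right) \left(- \frac{5}{37}\right) = \frac{4500}{37}$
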